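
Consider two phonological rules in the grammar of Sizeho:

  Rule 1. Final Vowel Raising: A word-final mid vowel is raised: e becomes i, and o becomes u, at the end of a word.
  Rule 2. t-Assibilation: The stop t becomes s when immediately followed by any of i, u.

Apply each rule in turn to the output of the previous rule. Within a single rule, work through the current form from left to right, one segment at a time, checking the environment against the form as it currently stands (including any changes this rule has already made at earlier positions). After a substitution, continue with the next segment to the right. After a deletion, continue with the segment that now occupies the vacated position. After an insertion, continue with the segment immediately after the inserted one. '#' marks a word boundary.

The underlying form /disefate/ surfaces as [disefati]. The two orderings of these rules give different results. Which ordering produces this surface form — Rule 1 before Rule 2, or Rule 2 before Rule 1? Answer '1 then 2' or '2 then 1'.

2 then 1

Order 1 then 2:
  1 Final Vowel Raising: [disefate] → [disefati]
  2 t-Assibilation: [disefati] → [disefasi]
  result: [disefasi]
Order 2 then 1:
  2 t-Assibilation: no change — [disefate]
  1 Final Vowel Raising: [disefate] → [disefati]
  result: [disefati]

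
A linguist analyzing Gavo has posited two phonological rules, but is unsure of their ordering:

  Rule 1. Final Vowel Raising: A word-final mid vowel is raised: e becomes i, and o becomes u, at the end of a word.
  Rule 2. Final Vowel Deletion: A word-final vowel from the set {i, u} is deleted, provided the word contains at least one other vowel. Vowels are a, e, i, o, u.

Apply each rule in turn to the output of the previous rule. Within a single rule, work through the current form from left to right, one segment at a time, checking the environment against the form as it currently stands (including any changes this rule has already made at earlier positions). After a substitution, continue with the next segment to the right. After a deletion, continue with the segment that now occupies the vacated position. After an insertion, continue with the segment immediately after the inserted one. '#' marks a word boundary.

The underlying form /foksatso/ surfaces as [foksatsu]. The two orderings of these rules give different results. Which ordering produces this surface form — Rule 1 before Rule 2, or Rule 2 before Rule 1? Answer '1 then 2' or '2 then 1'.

2 then 1

Order 1 then 2:
  1 Final Vowel Raising: [foksatso] → [foksatsu]
  2 Final Vowel Deletion: [foksatsu] → [foksats]
  result: [foksats]
Order 2 then 1:
  2 Final Vowel Deletion: no change — [foksatso]
  1 Final Vowel Raising: [foksatso] → [foksatsu]
  result: [foksatsu]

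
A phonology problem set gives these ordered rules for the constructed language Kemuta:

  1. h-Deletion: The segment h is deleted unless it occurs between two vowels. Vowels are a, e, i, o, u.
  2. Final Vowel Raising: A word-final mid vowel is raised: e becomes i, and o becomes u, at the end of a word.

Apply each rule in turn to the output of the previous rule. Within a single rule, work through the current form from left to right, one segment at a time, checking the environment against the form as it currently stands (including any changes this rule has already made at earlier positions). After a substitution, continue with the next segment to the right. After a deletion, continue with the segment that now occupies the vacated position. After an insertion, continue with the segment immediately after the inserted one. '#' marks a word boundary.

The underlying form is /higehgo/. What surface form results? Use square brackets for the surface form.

[igegu]

1 h-Deletion: [higehgo] → [igego]
2 Final Vowel Raising: [igego] → [igegu]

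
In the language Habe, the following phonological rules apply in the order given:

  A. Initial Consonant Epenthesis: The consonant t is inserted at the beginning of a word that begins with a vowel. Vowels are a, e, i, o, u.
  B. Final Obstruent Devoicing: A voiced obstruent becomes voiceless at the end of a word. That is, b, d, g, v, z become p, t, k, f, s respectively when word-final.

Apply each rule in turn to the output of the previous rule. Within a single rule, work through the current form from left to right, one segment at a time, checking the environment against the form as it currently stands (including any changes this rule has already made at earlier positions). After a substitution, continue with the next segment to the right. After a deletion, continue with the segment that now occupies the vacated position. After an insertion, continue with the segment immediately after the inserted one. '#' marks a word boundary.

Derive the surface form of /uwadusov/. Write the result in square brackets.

[tuwadusof]

A Initial Consonant Epenthesis: [uwadusov] → [tuwadusov]
B Final Obstruent Devoicing: [tuwadusov] → [tuwadusof]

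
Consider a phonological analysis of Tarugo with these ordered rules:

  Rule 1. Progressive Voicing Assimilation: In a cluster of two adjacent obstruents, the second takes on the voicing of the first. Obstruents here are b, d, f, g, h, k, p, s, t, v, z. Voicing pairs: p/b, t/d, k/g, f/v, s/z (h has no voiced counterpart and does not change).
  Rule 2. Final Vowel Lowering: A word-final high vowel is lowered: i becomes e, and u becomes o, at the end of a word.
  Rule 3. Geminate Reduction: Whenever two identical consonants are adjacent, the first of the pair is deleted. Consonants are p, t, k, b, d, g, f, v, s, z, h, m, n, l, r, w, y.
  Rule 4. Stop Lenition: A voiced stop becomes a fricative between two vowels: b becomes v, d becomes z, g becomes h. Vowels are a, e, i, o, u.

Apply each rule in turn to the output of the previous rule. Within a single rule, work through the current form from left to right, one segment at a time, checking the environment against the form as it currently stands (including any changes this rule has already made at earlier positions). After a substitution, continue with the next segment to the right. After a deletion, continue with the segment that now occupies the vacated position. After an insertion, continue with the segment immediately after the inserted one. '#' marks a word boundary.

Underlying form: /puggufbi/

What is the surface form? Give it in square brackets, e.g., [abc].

[puhufpe]

Rule 1 Progressive Voicing Assimilation: [puggufbi] → [puggufpi]
Rule 2 Final Vowel Lowering: [puggufpi] → [puggufpe]
Rule 3 Geminate Reduction: [puggufpe] → [pugufpe]
Rule 4 Stop Lenition: [pugufpe] → [puhufpe]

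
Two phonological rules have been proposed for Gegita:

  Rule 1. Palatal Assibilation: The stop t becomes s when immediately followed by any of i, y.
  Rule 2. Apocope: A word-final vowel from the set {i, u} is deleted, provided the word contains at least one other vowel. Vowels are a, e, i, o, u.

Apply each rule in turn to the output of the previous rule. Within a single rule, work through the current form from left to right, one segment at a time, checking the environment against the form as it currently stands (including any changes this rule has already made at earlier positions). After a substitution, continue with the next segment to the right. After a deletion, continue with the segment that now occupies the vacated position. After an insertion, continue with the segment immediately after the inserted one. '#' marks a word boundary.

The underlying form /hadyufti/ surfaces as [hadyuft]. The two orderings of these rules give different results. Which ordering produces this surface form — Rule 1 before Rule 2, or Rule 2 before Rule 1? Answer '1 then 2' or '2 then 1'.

Order 1 then 2:
  1 Palatal Assibilation: [hadyufti] → [hadyufsi]
  2 Apocope: [hadyufsi] → [hadyufs]
  result: [hadyufs]
Order 2 then 1:
  2 Apocope: [hadyufti] → [hadyuft]
  1 Palatal Assibilation: no change — [hadyuft]
  result: [hadyuft]

2 then 1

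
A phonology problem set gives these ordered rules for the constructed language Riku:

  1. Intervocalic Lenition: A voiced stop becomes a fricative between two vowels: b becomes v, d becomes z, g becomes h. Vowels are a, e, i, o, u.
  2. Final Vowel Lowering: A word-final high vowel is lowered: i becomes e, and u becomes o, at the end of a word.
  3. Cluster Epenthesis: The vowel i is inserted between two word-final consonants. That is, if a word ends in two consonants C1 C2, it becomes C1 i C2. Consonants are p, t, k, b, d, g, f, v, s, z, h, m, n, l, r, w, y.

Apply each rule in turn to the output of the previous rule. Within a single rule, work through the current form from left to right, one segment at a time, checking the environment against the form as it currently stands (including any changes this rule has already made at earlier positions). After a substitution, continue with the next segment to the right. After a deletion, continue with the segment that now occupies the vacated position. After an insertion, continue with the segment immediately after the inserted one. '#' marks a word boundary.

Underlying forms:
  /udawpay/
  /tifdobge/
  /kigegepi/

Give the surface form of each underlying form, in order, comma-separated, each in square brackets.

[uzawpay], [tifdobge], [kihehepe]

/udawpay/:
  1 Intervocalic Lenition: [udawpay] → [uzawpay]
  2 Final Vowel Lowering: no change — [uzawpay]
  3 Cluster Epenthesis: no change — [uzawpay]
/tifdobge/:
  1 Intervocalic Lenition: no change — [tifdobge]
  2 Final Vowel Lowering: no change — [tifdobge]
  3 Cluster Epenthesis: no change — [tifdobge]
/kigegepi/:
  1 Intervocalic Lenition: [kigegepi] → [kihehepi]
  2 Final Vowel Lowering: [kihehepi] → [kihehepe]
  3 Cluster Epenthesis: no change — [kihehepe]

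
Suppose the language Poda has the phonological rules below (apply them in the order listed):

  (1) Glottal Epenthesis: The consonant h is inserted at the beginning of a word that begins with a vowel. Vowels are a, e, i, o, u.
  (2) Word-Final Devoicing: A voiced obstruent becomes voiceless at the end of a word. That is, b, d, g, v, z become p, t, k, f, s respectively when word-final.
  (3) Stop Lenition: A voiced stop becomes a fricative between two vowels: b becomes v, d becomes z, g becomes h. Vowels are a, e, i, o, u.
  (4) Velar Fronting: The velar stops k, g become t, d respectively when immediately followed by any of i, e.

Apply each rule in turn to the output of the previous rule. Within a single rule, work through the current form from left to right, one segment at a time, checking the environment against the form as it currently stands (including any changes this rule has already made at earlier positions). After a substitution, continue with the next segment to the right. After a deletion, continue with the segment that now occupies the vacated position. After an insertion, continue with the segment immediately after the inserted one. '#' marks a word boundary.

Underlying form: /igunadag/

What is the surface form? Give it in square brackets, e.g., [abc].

(1) Glottal Epenthesis: [igunadag] → [higunadag]
(2) Word-Final Devoicing: [higunadag] → [higunadak]
(3) Stop Lenition: [higunadak] → [hihunazak]
(4) Velar Fronting: no change — [hihunazak]

[hihunazak]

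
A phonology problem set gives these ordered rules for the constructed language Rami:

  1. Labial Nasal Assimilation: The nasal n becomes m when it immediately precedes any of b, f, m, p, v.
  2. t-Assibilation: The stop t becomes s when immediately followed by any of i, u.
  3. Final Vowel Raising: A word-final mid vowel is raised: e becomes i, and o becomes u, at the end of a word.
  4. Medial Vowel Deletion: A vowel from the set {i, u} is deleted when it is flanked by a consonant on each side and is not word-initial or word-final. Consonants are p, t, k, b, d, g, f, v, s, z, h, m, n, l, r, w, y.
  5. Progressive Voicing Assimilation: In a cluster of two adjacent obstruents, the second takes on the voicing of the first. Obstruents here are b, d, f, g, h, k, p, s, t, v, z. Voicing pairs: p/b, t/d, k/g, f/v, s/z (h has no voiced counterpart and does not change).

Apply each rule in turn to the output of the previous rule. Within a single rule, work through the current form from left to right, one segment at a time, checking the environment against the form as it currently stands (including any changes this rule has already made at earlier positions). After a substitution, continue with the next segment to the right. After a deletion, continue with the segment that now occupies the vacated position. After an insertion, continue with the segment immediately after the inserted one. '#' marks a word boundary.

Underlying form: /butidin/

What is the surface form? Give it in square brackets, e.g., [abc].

1 Labial Nasal Assimilation: no change — [butidin]
2 t-Assibilation: [butidin] → [busidin]
3 Final Vowel Raising: no change — [busidin]
4 Medial Vowel Deletion: [busidin] → [bsdn]
5 Progressive Voicing Assimilation: [bsdn] → [bzdn]

[bzdn]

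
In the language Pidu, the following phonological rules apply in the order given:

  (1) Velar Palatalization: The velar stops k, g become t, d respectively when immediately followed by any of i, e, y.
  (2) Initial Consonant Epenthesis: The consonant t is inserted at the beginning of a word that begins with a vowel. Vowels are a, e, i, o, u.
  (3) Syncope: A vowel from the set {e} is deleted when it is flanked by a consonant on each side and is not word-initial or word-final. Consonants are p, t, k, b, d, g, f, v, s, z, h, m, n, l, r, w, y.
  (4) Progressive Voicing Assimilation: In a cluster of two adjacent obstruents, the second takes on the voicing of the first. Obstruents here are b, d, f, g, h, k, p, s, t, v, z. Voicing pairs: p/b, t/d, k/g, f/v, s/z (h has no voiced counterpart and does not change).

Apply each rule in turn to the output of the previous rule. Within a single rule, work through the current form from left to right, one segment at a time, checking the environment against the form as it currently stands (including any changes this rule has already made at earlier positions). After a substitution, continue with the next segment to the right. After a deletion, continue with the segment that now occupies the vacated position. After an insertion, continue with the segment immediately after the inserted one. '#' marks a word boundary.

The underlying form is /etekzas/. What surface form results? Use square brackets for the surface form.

[ttksas]

(1) Velar Palatalization: no change — [etekzas]
(2) Initial Consonant Epenthesis: [etekzas] → [tetekzas]
(3) Syncope: [tetekzas] → [ttkzas]
(4) Progressive Voicing Assimilation: [ttkzas] → [ttksas]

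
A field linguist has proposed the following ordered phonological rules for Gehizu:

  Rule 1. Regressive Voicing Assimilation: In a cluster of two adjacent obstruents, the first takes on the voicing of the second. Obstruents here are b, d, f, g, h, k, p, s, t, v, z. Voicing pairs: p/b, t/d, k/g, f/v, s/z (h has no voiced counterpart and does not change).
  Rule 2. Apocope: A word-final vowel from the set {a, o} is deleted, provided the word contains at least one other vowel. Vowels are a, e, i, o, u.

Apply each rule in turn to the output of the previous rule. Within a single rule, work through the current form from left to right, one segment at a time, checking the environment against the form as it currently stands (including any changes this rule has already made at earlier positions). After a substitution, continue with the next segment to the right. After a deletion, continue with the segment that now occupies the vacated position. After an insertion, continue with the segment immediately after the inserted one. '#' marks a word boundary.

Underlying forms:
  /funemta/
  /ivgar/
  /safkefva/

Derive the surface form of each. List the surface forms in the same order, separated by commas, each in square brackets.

/funemta/:
  Rule 1 Regressive Voicing Assimilation: no change — [funemta]
  Rule 2 Apocope: [funemta] → [funemt]
/ivgar/:
  Rule 1 Regressive Voicing Assimilation: no change — [ivgar]
  Rule 2 Apocope: no change — [ivgar]
/safkefva/:
  Rule 1 Regressive Voicing Assimilation: [safkefva] → [safkevva]
  Rule 2 Apocope: [safkevva] → [safkevv]

[funemt], [ivgar], [safkevv]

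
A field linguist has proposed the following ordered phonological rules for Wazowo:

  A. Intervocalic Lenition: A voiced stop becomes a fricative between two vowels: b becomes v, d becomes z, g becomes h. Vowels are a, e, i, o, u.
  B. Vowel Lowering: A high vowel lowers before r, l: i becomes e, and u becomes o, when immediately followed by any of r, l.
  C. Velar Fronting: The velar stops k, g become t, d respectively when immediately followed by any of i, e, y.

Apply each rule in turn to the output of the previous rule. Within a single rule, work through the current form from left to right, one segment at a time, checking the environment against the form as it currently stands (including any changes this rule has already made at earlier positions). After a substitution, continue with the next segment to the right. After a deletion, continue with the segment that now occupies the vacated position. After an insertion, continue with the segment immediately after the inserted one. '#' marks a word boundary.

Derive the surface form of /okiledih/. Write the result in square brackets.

A Intervocalic Lenition: [okiledih] → [okilezih]
B Vowel Lowering: [okilezih] → [okelezih]
C Velar Fronting: [okelezih] → [otelezih]

[otelezih]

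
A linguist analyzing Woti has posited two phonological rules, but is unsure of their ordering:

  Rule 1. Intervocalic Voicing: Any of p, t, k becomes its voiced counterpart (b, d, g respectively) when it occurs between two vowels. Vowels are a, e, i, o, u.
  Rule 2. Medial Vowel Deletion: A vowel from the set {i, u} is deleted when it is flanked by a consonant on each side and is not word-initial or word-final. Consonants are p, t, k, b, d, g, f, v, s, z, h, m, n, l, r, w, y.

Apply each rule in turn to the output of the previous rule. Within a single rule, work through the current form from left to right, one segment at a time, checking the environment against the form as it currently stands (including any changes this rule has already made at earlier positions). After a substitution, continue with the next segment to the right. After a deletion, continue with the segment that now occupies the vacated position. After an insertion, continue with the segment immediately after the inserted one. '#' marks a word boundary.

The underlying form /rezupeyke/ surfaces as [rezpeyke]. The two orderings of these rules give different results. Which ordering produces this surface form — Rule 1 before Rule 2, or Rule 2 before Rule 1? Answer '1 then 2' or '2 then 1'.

2 then 1

Order 1 then 2:
  1 Intervocalic Voicing: [rezupeyke] → [rezubeyke]
  2 Medial Vowel Deletion: [rezubeyke] → [rezbeyke]
  result: [rezbeyke]
Order 2 then 1:
  2 Medial Vowel Deletion: [rezupeyke] → [rezpeyke]
  1 Intervocalic Voicing: no change — [rezpeyke]
  result: [rezpeyke]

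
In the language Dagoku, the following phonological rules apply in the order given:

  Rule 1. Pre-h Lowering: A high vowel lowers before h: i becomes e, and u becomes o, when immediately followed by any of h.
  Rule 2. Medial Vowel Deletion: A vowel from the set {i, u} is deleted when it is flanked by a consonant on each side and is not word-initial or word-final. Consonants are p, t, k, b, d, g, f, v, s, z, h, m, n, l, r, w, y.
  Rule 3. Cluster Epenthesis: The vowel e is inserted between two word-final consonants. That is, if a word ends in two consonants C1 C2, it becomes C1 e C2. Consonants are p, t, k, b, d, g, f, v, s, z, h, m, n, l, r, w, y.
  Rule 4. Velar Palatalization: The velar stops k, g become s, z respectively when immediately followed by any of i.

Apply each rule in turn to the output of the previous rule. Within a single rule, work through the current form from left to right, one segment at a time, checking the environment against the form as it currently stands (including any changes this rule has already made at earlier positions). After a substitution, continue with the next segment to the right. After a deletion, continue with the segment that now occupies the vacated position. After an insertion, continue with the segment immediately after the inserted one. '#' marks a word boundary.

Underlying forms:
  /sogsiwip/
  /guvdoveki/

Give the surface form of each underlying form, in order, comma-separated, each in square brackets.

/sogsiwip/:
  Rule 1 Pre-h Lowering: no change — [sogsiwip]
  Rule 2 Medial Vowel Deletion: [sogsiwip] → [sogswp]
  Rule 3 Cluster Epenthesis: [sogswp] → [sogswep]
  Rule 4 Velar Palatalization: no change — [sogswep]
/guvdoveki/:
  Rule 1 Pre-h Lowering: no change — [guvdoveki]
  Rule 2 Medial Vowel Deletion: [guvdoveki] → [gvdoveki]
  Rule 3 Cluster Epenthesis: no change — [gvdoveki]
  Rule 4 Velar Palatalization: [gvdoveki] → [gvdovesi]

[sogswep], [gvdovesi]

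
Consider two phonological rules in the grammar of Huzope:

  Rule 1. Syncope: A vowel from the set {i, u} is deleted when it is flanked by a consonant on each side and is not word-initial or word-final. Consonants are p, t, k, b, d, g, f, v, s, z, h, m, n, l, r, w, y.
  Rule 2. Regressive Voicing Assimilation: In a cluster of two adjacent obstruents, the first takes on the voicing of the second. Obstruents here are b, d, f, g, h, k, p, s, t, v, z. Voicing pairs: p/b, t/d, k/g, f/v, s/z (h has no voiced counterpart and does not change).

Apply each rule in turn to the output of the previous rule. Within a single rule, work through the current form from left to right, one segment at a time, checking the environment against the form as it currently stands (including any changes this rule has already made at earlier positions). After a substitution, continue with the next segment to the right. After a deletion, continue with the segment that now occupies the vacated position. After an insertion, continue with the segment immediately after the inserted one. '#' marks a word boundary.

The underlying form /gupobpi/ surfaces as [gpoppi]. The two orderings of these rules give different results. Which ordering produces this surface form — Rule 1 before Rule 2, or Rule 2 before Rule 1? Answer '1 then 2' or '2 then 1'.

Order 1 then 2:
  1 Syncope: [gupobpi] → [gpobpi]
  2 Regressive Voicing Assimilation: [gpobpi] → [kpoppi]
  result: [kpoppi]
Order 2 then 1:
  2 Regressive Voicing Assimilation: [gupobpi] → [gupoppi]
  1 Syncope: [gupoppi] → [gpoppi]
  result: [gpoppi]

2 then 1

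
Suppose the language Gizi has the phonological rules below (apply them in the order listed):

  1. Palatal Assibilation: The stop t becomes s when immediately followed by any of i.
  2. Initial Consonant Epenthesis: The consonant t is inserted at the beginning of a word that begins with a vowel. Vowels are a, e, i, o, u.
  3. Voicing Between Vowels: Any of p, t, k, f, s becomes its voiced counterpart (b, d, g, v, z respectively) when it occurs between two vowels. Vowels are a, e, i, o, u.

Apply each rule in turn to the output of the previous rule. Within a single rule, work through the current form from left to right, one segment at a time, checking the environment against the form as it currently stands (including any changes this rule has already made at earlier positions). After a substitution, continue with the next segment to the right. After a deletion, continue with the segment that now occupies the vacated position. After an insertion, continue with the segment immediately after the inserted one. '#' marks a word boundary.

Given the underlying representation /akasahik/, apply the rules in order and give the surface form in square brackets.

[tagazahik]

1 Palatal Assibilation: no change — [akasahik]
2 Initial Consonant Epenthesis: [akasahik] → [takasahik]
3 Voicing Between Vowels: [takasahik] → [tagazahik]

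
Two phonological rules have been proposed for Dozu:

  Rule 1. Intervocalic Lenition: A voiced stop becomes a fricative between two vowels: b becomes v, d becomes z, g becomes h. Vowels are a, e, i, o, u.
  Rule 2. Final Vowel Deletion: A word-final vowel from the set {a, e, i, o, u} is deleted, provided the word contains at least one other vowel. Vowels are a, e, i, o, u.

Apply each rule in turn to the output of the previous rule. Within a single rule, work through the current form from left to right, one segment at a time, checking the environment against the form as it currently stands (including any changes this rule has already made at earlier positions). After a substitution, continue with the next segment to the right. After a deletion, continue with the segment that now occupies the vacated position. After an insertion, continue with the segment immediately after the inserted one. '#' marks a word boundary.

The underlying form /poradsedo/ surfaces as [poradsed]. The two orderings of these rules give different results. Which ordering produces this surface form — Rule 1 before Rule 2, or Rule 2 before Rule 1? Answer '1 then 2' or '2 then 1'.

Order 1 then 2:
  1 Intervocalic Lenition: [poradsedo] → [poradsezo]
  2 Final Vowel Deletion: [poradsezo] → [poradsez]
  result: [poradsez]
Order 2 then 1:
  2 Final Vowel Deletion: [poradsedo] → [poradsed]
  1 Intervocalic Lenition: no change — [poradsed]
  result: [poradsed]

2 then 1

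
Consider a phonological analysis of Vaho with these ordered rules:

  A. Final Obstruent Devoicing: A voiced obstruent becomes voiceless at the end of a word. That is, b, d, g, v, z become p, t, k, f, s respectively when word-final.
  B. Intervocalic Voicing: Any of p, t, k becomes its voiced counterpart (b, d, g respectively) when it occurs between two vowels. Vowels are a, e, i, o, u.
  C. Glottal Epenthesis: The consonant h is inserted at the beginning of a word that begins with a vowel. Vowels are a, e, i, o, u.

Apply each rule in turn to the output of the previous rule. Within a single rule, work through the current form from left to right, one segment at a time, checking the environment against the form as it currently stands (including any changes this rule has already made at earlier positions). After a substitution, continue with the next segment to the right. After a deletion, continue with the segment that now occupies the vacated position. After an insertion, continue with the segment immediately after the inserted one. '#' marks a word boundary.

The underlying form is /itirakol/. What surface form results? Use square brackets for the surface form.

A Final Obstruent Devoicing: no change — [itirakol]
B Intervocalic Voicing: [itirakol] → [idiragol]
C Glottal Epenthesis: [idiragol] → [hidiragol]

[hidiragol]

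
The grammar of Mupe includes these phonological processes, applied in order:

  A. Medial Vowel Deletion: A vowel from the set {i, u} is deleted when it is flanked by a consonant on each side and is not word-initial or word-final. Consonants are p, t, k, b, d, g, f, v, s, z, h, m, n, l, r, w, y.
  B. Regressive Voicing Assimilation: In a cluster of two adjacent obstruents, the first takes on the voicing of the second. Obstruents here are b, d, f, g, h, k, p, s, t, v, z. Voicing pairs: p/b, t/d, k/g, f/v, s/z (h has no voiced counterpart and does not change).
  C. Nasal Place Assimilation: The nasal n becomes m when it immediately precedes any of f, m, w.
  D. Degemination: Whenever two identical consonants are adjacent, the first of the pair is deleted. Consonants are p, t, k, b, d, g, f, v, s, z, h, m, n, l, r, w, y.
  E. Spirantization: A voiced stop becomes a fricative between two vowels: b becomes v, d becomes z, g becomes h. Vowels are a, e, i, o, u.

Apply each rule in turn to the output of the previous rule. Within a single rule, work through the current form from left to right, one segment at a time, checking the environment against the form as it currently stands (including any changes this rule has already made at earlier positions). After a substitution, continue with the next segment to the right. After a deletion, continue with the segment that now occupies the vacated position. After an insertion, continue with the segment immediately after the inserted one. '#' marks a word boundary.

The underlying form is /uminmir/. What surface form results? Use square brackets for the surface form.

[umr]

A Medial Vowel Deletion: [uminmir] → [umnmr]
B Regressive Voicing Assimilation: no change — [umnmr]
C Nasal Place Assimilation: [umnmr] → [ummmr]
D Degemination: [ummmr] → [umr]
E Spirantization: no change — [umr]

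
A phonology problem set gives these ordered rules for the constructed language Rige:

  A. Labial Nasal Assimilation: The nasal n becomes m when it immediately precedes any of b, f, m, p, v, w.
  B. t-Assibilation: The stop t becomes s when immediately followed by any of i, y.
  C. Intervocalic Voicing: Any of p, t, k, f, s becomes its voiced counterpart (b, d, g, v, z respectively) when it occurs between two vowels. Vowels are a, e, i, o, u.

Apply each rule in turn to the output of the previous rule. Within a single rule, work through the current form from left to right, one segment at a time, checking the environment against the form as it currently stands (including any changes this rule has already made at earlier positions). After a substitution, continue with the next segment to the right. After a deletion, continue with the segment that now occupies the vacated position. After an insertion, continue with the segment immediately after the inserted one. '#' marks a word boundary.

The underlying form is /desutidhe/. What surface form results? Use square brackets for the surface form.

A Labial Nasal Assimilation: no change — [desutidhe]
B t-Assibilation: [desutidhe] → [desusidhe]
C Intervocalic Voicing: [desusidhe] → [dezuzidhe]

[dezuzidhe]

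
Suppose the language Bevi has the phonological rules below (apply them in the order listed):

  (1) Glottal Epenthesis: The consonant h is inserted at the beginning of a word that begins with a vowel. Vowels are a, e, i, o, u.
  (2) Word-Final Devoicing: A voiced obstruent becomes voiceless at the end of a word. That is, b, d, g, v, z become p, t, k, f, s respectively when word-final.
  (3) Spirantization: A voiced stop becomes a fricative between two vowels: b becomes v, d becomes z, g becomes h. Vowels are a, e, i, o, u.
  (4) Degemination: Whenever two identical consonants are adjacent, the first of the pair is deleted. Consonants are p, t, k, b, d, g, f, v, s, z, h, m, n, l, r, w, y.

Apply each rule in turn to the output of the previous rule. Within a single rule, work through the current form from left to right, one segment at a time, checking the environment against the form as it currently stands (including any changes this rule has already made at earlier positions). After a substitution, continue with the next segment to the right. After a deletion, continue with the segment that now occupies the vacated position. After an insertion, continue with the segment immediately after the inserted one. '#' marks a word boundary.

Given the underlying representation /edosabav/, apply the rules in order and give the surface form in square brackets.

(1) Glottal Epenthesis: [edosabav] → [hedosabav]
(2) Word-Final Devoicing: [hedosabav] → [hedosabaf]
(3) Spirantization: [hedosabaf] → [hezosavaf]
(4) Degemination: no change — [hezosavaf]

[hezosavaf]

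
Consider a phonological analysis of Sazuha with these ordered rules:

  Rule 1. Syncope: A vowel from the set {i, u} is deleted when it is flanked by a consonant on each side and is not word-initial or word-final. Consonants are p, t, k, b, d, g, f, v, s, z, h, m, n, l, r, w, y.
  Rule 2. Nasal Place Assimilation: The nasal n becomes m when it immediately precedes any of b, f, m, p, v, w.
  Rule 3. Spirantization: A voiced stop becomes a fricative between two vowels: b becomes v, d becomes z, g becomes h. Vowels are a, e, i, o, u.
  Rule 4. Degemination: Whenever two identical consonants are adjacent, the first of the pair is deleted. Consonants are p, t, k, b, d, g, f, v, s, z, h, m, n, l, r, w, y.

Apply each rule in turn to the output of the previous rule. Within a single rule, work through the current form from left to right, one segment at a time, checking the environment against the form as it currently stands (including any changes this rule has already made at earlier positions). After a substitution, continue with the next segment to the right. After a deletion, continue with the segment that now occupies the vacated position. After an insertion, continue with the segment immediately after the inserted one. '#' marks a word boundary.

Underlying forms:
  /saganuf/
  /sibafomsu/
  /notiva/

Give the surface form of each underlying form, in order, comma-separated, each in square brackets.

/saganuf/:
  Rule 1 Syncope: [saganuf] → [saganf]
  Rule 2 Nasal Place Assimilation: [saganf] → [sagamf]
  Rule 3 Spirantization: [sagamf] → [sahamf]
  Rule 4 Degemination: no change — [sahamf]
/sibafomsu/:
  Rule 1 Syncope: [sibafomsu] → [sbafomsu]
  Rule 2 Nasal Place Assimilation: no change — [sbafomsu]
  Rule 3 Spirantization: no change — [sbafomsu]
  Rule 4 Degemination: no change — [sbafomsu]
/notiva/:
  Rule 1 Syncope: [notiva] → [notva]
  Rule 2 Nasal Place Assimilation: no change — [notva]
  Rule 3 Spirantization: no change — [notva]
  Rule 4 Degemination: no change — [notva]

[sahamf], [sbafomsu], [notva]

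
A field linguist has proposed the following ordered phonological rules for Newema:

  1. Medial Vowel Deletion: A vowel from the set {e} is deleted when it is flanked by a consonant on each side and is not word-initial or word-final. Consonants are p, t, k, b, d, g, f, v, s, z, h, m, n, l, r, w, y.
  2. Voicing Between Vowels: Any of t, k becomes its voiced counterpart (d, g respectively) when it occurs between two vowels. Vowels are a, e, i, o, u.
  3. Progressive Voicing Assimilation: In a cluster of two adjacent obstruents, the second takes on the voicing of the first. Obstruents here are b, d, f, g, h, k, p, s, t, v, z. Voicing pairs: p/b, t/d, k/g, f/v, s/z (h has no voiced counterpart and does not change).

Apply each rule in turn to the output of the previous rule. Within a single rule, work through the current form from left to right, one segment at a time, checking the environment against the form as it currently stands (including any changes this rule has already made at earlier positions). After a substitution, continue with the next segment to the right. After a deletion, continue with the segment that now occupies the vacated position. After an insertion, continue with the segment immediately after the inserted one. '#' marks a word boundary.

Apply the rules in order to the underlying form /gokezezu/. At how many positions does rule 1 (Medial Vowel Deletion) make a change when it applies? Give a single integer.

2

1 Medial Vowel Deletion: [gokezezu] → [gokzzu]
2 Voicing Between Vowels: no change — [gokzzu]
3 Progressive Voicing Assimilation: [gokzzu] → [gokssu]
Rule 1 changed 2 position(s).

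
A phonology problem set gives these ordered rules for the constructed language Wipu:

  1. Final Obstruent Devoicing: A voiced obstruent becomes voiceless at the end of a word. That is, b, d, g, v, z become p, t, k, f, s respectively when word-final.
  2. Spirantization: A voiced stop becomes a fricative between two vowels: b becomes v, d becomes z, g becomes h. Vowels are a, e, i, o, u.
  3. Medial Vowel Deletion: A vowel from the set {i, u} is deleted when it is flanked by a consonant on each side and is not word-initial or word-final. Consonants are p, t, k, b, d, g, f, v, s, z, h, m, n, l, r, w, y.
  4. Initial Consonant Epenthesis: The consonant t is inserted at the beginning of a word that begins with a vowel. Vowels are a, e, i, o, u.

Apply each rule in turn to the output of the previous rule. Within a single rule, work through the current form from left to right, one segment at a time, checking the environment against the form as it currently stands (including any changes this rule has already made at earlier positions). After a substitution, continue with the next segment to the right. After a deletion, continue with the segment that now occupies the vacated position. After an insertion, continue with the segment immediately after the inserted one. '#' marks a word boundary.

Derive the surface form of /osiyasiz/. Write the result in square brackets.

1 Final Obstruent Devoicing: [osiyasiz] → [osiyasis]
2 Spirantization: no change — [osiyasis]
3 Medial Vowel Deletion: [osiyasis] → [osyass]
4 Initial Consonant Epenthesis: [osyass] → [tosyass]

[tosyass]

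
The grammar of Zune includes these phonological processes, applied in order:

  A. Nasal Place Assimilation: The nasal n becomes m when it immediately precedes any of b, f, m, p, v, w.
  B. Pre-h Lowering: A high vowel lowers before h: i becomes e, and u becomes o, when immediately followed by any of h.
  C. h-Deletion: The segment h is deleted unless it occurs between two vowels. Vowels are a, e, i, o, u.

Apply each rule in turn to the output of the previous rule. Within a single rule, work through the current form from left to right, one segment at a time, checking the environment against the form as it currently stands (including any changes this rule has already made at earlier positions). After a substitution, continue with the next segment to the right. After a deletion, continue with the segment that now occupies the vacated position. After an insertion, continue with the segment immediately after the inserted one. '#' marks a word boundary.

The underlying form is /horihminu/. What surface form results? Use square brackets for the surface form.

[oreminu]

A Nasal Place Assimilation: no change — [horihminu]
B Pre-h Lowering: [horihminu] → [horehminu]
C h-Deletion: [horehminu] → [oreminu]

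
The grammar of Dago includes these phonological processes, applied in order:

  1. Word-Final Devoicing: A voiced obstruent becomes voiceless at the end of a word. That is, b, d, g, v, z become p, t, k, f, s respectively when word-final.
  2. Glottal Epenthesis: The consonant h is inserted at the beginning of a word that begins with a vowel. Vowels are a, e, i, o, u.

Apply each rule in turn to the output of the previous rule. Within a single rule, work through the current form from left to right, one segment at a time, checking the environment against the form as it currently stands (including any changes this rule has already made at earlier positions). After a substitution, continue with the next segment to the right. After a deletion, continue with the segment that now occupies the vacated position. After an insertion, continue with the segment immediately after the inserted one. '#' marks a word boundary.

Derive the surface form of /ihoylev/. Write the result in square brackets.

1 Word-Final Devoicing: [ihoylev] → [ihoylef]
2 Glottal Epenthesis: [ihoylef] → [hihoylef]

[hihoylef]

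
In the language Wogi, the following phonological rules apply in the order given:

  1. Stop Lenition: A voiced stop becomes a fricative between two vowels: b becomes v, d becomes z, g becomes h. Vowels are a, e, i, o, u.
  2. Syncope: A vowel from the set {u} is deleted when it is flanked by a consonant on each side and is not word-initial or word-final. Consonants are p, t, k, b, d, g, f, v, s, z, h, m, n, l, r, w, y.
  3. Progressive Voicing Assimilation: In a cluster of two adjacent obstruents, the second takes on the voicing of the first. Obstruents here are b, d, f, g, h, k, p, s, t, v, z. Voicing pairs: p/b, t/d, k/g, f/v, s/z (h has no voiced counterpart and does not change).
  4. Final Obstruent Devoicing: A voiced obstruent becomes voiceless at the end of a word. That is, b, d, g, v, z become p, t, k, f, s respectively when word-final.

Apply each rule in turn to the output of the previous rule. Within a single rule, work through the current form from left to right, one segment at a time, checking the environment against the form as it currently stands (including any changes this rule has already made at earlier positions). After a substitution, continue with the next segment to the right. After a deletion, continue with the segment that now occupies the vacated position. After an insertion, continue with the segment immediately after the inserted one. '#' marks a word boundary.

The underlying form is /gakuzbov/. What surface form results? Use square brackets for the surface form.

1 Stop Lenition: no change — [gakuzbov]
2 Syncope: [gakuzbov] → [gakzbov]
3 Progressive Voicing Assimilation: [gakzbov] → [gakspov]
4 Final Obstruent Devoicing: [gakspov] → [gakspof]

[gakspof]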